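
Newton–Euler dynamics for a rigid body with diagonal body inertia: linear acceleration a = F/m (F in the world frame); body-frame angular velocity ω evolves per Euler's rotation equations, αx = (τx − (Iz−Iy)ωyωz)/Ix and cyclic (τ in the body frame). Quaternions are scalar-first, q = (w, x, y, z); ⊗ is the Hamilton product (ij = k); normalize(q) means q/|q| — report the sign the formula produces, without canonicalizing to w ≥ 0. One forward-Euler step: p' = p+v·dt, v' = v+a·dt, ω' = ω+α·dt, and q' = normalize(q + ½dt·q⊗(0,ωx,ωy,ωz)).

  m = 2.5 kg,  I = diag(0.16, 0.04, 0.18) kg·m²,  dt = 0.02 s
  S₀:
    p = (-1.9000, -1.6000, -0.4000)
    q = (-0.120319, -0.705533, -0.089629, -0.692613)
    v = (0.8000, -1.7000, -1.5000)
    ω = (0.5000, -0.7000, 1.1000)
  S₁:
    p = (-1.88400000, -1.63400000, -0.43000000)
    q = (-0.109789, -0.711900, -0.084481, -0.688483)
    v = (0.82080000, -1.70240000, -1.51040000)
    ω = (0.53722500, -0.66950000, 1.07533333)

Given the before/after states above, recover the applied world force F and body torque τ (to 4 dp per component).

F = (2.6000, -0.3000, -1.3000)
τ = (0.1900, 0.0500, -0.1800)

Δω = ω₁−ω₀ = (0.03722500, 0.03050000, -0.02466667)
ω₀×(Iω₀) = (-0.1078, -0.0110, 0.0420)
τ = I·(Δω/dt) + ω₀×(Iω₀) = (0.1900, 0.0500, -0.1800)
Δv = v₁−v₀ = (0.02080000, -0.00240000, -0.01040000)
F = m·Δv/dt = (2.6000, -0.3000, -1.3000)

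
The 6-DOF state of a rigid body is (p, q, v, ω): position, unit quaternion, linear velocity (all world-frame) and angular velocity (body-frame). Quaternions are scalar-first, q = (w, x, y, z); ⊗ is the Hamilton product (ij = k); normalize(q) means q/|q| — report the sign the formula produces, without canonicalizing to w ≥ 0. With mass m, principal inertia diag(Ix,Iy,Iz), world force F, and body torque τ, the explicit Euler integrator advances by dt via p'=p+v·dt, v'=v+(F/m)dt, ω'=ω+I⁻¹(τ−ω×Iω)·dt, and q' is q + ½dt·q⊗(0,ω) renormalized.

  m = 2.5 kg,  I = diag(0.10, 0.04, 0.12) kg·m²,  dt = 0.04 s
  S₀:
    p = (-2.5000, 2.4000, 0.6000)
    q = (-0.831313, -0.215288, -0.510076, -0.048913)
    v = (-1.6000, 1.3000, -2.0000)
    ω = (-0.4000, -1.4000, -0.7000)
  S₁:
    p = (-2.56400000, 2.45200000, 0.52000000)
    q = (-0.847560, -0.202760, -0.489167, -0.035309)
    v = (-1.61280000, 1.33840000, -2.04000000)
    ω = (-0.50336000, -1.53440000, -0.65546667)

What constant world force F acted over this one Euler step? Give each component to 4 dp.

F = (-0.8000, 2.4000, -2.5000)

Δv = v₁−v₀ = (-0.01280000, 0.03840000, -0.04000000)
m·(v₁−v₀)/dt = (-0.8000, 2.4000, -2.5000)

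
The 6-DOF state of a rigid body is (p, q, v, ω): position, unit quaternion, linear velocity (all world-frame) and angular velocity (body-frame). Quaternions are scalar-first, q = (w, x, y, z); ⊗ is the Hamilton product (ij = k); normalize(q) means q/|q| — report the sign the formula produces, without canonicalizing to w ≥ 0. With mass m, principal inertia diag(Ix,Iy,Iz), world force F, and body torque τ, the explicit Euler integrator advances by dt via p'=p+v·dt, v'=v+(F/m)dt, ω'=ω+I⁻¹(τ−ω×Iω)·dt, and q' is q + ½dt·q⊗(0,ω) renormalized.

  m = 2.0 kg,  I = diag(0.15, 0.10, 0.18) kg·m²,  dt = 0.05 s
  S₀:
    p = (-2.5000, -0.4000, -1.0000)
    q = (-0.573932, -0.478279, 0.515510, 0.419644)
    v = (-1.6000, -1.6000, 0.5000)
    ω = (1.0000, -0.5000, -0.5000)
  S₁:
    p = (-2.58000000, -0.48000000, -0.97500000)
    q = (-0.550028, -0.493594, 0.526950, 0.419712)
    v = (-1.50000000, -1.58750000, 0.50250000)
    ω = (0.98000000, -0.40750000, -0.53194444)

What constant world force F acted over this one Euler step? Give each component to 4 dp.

F = (4.0000, 0.5000, 0.1000)

Δv = v₁−v₀ = (0.10000000, 0.01250000, 0.00250000)
m·(v₁−v₀)/dt = (4.0000, 0.5000, 0.1000)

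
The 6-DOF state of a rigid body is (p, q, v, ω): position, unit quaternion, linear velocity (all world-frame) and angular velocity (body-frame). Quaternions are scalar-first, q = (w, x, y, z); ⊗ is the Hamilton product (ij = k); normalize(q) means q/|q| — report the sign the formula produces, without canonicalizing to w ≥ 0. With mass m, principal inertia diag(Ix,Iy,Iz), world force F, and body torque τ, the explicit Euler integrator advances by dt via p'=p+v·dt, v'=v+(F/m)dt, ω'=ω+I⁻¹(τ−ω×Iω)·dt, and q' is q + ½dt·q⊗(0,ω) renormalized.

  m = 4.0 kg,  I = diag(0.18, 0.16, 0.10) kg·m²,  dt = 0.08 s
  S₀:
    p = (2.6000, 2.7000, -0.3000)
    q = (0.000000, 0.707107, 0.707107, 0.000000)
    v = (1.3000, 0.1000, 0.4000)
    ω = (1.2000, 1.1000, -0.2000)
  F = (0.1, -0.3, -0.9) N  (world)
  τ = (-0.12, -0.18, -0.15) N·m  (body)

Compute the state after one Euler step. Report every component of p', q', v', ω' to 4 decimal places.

p' = (2.7040, 2.7080, -0.2680)
q' = (-0.0649, 0.6999, 0.7112, -0.0028)
v' = (1.3020, 0.0940, 0.3820)
ω' = (1.1408, 1.0196, -0.2989)

linear accel F/m = (0.0250, -0.0750, -0.2250)
p' = p + v·dt = (2.7040, 2.7080, -0.2680)
v' = v + a·dt = (1.3020, 0.0940, 0.3820)
α = I⁻¹(τ − ω×Iω) = (-0.7400, -1.0050, -1.2360)
ω' = ω + α·dt = (1.1408, 1.0196, -0.2989)
Hamilton product q⊗(0,ω) = (-1.6263461, -0.1414214, 0.1414214, -0.0707107)
q' = normalize(q + ½dt·q⊗(0,ω)) = (-0.0649, 0.6999, 0.7112, -0.0028)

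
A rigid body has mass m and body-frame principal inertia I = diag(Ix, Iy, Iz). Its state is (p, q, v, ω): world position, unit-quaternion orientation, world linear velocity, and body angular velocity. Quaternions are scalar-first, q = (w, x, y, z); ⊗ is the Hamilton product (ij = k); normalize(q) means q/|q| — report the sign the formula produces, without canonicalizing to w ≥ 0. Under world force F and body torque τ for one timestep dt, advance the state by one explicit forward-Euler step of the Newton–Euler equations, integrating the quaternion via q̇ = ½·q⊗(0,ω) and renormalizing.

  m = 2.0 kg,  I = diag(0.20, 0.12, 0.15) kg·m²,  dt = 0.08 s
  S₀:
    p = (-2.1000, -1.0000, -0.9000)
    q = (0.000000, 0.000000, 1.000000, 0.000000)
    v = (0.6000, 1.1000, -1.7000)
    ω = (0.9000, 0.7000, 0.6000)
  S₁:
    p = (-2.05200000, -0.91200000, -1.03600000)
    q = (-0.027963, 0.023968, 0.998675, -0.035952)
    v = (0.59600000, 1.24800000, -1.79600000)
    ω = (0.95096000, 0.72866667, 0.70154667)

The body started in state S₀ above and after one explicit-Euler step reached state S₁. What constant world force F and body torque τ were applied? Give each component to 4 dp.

F = (-0.1000, 3.7000, -2.4000)
τ = (0.1400, 0.0700, 0.1400)

Δv = v₁−v₀ = (-0.00400000, 0.14800000, -0.09600000)
m·(v₁−v₀)/dt = (-0.1000, 3.7000, -2.4000)
rate change Δω = (0.05096000, 0.02866667, 0.10154667)
ω₀×(Iω₀) = (0.0126, 0.0270, -0.0504)
τ = I·(Δω/dt) + ω₀×(Iω₀) = (0.1400, 0.0700, 0.1400)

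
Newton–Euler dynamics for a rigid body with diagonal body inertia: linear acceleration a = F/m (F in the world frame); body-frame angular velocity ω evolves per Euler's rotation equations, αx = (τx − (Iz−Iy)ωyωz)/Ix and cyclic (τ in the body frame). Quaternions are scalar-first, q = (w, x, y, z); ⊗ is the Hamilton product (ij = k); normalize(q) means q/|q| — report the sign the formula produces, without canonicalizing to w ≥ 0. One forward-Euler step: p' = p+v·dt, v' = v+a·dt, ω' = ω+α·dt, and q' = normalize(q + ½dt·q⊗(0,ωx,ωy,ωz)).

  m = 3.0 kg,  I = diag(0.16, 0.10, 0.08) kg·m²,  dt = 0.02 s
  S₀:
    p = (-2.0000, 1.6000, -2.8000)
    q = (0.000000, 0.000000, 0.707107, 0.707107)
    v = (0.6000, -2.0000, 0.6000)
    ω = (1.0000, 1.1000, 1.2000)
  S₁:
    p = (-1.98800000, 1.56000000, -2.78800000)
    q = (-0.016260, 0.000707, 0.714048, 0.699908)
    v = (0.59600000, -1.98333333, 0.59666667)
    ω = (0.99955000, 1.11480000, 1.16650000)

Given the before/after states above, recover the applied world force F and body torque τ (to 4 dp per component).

velocity change Δv = (-0.00400000, 0.01666667, -0.00333333)
F = m·Δv/dt = (-0.6000, 2.5000, -0.5000)
rate change Δω = (-0.00045000, 0.01480000, -0.03350000)
gyro term ω₀×Iω₀ = (-0.0264, 0.0960, -0.0660)
applied torque τ = (-0.0300, 0.1700, -0.2000)

F = (-0.6000, 2.5000, -0.5000)
τ = (-0.0300, 0.1700, -0.2000)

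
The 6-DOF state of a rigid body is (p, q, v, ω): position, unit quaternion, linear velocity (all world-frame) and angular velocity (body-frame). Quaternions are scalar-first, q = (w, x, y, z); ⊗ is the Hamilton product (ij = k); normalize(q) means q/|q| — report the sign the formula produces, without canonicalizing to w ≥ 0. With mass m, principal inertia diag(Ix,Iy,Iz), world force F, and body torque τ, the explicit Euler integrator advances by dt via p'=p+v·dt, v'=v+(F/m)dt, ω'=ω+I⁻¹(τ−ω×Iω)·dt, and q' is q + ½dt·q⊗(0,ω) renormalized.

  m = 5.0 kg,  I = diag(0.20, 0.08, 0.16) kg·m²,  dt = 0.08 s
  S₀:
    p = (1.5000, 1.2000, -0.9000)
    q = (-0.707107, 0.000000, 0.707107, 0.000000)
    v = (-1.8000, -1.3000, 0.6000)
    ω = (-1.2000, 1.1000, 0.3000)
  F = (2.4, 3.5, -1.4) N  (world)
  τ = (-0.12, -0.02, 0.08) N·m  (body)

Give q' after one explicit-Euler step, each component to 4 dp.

2q̇ = q⊗(0,ω) = (-0.7778177, 1.0606605, -0.7778177, 0.6363963)
q' = normalize(q + ½dt·q⊗(0,ω)) = (-0.7366, 0.0423, 0.6745, 0.0254)

q' = (-0.7366, 0.0423, 0.6745, 0.0254)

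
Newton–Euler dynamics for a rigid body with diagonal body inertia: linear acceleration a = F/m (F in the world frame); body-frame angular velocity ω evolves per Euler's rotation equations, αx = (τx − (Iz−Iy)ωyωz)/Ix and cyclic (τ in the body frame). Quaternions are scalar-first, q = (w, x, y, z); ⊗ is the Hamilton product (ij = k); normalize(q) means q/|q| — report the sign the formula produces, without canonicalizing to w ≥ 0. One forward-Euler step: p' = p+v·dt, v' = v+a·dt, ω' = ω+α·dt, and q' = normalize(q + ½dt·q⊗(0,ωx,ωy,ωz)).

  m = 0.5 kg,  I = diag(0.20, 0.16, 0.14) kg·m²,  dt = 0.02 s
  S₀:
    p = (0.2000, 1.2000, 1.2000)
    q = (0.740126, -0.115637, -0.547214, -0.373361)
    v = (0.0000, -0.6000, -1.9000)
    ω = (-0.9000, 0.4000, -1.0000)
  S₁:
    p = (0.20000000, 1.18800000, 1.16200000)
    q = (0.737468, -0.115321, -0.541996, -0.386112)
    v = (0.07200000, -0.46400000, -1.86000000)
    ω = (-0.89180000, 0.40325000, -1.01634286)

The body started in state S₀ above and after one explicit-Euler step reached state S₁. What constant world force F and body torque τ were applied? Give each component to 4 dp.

F = (1.8000, 3.4000, 1.0000)
τ = (0.0900, 0.0800, -0.1000)

ω₁ − ω₀ = (0.00820000, 0.00325000, -0.01634286)
ω₀×(Iω₀) = (0.0080, 0.0540, 0.0144)
I·α + gyro = (0.0900, 0.0800, -0.1000)
Δv = v₁−v₀ = (0.07200000, 0.13600000, 0.04000000)
m·(v₁−v₀)/dt = (1.8000, 3.4000, 1.0000)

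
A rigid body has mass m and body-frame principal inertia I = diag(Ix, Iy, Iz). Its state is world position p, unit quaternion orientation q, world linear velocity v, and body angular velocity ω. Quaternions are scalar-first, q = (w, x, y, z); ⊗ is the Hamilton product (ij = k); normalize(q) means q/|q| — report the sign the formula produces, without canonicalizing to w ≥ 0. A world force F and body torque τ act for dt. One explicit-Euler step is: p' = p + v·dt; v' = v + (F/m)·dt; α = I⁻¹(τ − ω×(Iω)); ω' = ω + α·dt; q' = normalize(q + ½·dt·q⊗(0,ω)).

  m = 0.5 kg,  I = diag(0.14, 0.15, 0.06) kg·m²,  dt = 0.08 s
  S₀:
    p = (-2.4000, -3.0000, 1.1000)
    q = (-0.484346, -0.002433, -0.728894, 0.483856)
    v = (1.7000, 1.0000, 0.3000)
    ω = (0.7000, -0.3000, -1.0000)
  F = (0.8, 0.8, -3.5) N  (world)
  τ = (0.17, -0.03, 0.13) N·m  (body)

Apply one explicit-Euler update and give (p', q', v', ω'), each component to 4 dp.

p' = (-2.2640, -2.9200, 1.1240)
q' = (-0.4731, 0.0189, -0.7087, 0.5230)
v' = (1.8280, 1.1280, -0.2600)
ω' = (0.8126, -0.2861, -0.8239)

a = F/m = (1.6000, 1.6000, -7.0000)
p' = p + v·dt = (-2.2640, -2.9200, 1.1240)
v' = v + a·dt = (1.8280, 1.1280, -0.2600)
gyro term ω×Iω = (-0.0270, -0.0560, -0.0021)
α = I⁻¹(τ − ω×Iω) = (1.4071, 0.1733, 2.2017)
ω + α·dt = (0.8126, -0.2861, -0.8239)
Hamilton product q⊗(0,ω) = (0.2668909, 0.5350086, 0.4815700, 0.9953017)
updated quaternion q' = (-0.4731, 0.0189, -0.7087, 0.5230)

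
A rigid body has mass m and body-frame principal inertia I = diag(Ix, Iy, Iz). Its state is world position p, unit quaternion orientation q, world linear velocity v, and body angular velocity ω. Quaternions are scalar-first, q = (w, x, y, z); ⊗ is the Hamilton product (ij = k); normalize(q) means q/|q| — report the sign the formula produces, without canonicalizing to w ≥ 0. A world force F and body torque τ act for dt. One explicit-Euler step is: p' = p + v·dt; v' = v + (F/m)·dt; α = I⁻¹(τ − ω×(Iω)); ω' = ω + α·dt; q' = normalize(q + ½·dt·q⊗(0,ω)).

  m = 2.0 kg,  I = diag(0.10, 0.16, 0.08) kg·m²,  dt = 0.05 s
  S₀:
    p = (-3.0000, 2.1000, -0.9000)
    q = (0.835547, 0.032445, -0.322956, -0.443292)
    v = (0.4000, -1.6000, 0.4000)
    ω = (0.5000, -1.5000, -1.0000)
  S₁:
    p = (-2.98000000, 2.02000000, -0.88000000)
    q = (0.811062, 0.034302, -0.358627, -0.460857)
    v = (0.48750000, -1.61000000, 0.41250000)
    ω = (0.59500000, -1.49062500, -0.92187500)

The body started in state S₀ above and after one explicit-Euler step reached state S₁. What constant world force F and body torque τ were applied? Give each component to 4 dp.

F = (3.5000, -0.4000, 0.5000)
τ = (0.0700, 0.0200, 0.0800)

Δω = ω₁−ω₀ = (0.09500000, 0.00937500, 0.07812500)
τ = I·(Δω/dt) + ω₀×(Iω₀) = (0.0700, 0.0200, 0.0800)
velocity change Δv = (0.08750000, -0.01000000, 0.01250000)
F = m·Δv/dt = (3.5000, -0.4000, 0.5000)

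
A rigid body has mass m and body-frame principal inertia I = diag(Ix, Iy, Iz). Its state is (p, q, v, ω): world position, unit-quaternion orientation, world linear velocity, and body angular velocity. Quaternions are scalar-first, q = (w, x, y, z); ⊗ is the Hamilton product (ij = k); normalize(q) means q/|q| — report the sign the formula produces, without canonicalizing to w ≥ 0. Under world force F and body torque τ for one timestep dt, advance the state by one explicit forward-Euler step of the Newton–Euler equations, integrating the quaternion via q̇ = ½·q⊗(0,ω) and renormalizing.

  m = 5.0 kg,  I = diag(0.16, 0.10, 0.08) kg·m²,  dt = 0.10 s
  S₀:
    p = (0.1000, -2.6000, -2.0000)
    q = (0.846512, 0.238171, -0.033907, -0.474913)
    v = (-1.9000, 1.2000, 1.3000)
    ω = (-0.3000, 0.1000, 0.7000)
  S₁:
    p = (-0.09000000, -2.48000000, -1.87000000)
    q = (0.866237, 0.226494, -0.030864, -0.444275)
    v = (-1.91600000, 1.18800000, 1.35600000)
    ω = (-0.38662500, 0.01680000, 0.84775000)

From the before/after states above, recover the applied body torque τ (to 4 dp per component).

ω₁ − ω₀ = (-0.08662500, -0.08320000, 0.14775000)
gyro term ω₀×Iω₀ = (-0.0014, -0.0168, 0.0018)
I·α + gyro = (-0.1400, -0.1000, 0.1200)

τ = (-0.1400, -0.1000, 0.1200)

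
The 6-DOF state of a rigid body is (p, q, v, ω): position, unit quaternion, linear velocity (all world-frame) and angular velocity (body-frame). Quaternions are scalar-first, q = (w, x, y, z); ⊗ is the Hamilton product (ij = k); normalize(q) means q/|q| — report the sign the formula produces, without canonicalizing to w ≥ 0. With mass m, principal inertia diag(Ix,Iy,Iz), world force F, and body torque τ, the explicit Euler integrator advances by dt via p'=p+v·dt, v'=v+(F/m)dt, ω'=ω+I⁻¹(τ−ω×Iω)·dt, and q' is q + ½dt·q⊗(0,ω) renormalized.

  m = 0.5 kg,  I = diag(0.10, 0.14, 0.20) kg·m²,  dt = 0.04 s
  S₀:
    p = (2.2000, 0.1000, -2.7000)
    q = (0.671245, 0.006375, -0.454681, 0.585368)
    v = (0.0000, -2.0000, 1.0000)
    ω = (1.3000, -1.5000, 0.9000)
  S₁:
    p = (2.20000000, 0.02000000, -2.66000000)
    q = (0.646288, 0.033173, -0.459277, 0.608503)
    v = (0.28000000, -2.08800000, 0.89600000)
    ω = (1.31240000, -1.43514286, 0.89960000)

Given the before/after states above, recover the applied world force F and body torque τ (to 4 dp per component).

Δv = v₁−v₀ = (0.28000000, -0.08800000, -0.10400000)
applied force F = (3.5000, -1.1000, -1.3000)
ω₁ − ω₀ = (0.01240000, 0.06485714, -0.00040000)
precession coupling = (-0.0810, -0.1170, -0.0780)
τ = I·(Δω/dt) + ω₀×(Iω₀) = (-0.0500, 0.1100, -0.0800)

F = (3.5000, -1.1000, -1.3000)
τ = (-0.0500, 0.1100, -0.0800)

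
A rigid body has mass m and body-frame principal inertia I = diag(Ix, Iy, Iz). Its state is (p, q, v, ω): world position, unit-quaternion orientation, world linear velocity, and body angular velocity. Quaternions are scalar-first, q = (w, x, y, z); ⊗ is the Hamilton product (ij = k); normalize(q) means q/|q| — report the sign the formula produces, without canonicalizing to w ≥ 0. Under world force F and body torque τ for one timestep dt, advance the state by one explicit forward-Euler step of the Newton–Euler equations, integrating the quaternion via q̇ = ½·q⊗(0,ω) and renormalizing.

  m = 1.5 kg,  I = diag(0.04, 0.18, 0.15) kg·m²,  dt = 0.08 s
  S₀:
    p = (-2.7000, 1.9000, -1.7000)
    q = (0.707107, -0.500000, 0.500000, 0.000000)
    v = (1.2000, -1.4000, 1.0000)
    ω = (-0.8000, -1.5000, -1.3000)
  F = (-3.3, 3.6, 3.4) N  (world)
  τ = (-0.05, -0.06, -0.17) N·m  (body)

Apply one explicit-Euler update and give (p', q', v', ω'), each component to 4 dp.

angular accel α = (0.2125, 0.3022, -2.2533)
new body rate ω' = (-0.7830, -1.4758, -1.4803)
2q̇ = q⊗(0,ω) = (0.3500000, -1.2156856, -1.7106605, 0.2307609)
updated quaternion q' = (0.7185, -0.5466, 0.4300, 0.0092)
linear accel F/m = (-2.2000, 2.4000, 2.2667)
p' = p + v·dt = (-2.6040, 1.7880, -1.6200)
v' = v + a·dt = (1.0240, -1.2080, 1.1813)

p' = (-2.6040, 1.7880, -1.6200)
q' = (0.7185, -0.5466, 0.4300, 0.0092)
v' = (1.0240, -1.2080, 1.1813)
ω' = (-0.7830, -1.4758, -1.4803)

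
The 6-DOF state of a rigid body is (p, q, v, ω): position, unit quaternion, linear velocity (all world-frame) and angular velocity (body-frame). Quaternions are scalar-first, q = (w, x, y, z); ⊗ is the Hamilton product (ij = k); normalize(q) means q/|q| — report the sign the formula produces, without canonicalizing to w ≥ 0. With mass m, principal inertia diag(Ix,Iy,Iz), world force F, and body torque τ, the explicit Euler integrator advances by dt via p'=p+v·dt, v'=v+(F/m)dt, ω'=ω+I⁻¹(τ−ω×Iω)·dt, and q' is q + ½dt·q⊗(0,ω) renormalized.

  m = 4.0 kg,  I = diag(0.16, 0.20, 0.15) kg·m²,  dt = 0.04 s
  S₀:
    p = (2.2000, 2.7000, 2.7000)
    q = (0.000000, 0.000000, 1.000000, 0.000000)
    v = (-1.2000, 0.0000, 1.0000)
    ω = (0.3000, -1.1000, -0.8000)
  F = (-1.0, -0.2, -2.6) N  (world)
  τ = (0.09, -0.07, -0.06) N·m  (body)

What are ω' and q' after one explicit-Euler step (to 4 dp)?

ω' = (0.3335, -1.1135, -0.8125)
q' = (0.0220, -0.0160, 0.9996, -0.0060)

(τ − ω×Iω)/I = (0.8375, -0.3380, -0.3120)
ω' = ω + α·dt = (0.3335, -1.1135, -0.8125)
2q̇ = q⊗(0,ω) = (1.1000000, -0.8000000, 0.0000000, -0.3000000)
q + ½dt·q⊗(0,ω), renormalized = (0.0220, -0.0160, 0.9996, -0.0060)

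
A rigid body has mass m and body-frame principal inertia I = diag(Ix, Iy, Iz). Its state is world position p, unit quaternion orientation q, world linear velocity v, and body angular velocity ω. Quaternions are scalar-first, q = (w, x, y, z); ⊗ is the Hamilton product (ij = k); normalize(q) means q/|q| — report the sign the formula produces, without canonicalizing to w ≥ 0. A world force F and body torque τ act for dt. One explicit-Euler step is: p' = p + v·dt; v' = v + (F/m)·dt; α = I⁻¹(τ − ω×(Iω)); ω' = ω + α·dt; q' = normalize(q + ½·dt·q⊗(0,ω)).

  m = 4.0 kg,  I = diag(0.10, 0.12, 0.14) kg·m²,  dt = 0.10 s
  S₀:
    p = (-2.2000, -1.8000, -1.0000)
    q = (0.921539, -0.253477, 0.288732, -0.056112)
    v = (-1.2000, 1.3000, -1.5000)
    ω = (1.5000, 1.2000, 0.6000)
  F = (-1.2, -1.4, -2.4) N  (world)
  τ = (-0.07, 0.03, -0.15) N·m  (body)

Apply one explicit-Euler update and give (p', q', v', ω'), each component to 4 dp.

ω×(Iω) gyroscopic = (0.0144, -0.0360, 0.0360)
α = I⁻¹(τ − ω×Iω) = (-0.8440, 0.5500, -1.3286)
new body rate ω' = (1.4156, 1.2550, 0.4671)
Hamilton product q⊗(0,ω) = (0.0674043, 1.6228821, 1.1737650, -0.1843470)
q' = normalize(q + ½dt·q⊗(0,ω)) = (0.9203, -0.1715, 0.3457, -0.0650)
a = (-0.3000, -0.3500, -0.6000)
new position p' = (-2.3200, -1.6700, -1.1500)
new velocity v' = (-1.2300, 1.2650, -1.5600)

p' = (-2.3200, -1.6700, -1.1500)
q' = (0.9203, -0.1715, 0.3457, -0.0650)
v' = (-1.2300, 1.2650, -1.5600)
ω' = (1.4156, 1.2550, 0.4671)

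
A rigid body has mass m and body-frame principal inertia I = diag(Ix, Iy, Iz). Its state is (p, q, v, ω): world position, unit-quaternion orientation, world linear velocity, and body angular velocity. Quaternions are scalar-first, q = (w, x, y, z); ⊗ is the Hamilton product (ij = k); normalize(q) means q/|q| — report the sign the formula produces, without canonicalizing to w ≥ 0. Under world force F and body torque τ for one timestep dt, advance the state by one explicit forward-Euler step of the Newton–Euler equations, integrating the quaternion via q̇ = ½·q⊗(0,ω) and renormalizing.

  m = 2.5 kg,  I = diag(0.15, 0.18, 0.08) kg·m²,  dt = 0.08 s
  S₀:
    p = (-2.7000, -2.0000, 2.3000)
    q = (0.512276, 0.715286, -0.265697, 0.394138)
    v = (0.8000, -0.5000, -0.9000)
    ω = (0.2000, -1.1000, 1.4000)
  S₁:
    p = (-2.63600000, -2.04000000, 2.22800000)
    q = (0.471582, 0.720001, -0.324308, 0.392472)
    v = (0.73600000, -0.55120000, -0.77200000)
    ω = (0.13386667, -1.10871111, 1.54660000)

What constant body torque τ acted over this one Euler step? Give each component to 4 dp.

rate change Δω = (-0.06613333, -0.00871111, 0.14660000)
τ = I·(Δω/dt) + ω₀×(Iω₀) = (0.0300, 0.0000, 0.1400)

τ = (0.0300, 0.0000, 0.1400)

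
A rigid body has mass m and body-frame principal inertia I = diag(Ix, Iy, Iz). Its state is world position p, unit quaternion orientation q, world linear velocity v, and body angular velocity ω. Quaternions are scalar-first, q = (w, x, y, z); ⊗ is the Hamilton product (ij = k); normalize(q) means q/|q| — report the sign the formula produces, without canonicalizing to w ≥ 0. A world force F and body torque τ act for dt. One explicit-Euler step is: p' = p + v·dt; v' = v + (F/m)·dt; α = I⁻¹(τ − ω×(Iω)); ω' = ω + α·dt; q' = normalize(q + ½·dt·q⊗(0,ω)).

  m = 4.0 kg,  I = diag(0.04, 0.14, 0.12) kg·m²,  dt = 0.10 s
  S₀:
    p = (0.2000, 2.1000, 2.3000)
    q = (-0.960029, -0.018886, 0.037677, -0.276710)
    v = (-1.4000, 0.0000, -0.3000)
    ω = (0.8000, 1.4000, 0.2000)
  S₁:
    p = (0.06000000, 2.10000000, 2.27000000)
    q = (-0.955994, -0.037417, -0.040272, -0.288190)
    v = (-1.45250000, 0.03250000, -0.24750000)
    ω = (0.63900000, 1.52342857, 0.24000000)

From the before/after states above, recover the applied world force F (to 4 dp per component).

Δv = v₁−v₀ = (-0.05250000, 0.03250000, 0.05250000)
applied force F = (-2.1000, 1.3000, 2.1000)

F = (-2.1000, 1.3000, 2.1000)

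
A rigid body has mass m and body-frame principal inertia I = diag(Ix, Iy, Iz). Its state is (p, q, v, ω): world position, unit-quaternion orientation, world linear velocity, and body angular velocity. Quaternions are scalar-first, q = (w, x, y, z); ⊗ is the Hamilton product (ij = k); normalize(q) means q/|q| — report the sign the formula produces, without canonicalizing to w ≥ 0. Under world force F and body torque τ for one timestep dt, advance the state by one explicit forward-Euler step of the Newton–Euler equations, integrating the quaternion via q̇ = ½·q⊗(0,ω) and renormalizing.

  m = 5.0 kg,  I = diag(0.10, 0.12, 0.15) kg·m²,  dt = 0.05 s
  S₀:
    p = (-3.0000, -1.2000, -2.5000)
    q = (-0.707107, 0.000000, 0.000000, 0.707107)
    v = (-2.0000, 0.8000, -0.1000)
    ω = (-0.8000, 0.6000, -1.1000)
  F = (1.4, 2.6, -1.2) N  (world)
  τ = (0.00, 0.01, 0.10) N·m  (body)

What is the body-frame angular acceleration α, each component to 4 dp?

gyro term ω×Iω = (-0.0198, -0.0440, -0.0096)
angular accel α = (0.1980, 0.4500, 0.7307)

α = (0.1980, 0.4500, 0.7307)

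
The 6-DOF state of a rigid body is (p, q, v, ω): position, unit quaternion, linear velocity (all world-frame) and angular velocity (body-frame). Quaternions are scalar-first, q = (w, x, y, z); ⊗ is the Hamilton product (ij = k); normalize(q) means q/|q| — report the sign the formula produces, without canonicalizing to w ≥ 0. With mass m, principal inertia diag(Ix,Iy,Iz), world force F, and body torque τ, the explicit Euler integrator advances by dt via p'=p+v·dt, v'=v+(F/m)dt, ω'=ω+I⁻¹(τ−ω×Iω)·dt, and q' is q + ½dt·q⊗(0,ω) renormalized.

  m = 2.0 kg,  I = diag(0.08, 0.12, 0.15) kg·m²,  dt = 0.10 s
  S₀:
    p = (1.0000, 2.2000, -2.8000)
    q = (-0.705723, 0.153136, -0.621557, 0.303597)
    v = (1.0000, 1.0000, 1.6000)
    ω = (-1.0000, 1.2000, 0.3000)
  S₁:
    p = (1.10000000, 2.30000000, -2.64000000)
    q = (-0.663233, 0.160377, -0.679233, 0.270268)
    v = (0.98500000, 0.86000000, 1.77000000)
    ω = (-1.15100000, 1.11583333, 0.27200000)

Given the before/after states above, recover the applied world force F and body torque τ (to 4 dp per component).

F = (-0.3000, -2.8000, 3.4000)
τ = (-0.1100, -0.0800, -0.0900)

velocity change Δv = (-0.01500000, -0.14000000, 0.17000000)
m·(v₁−v₀)/dt = (-0.3000, -2.8000, 3.4000)
Δω = ω₁−ω₀ = (-0.15100000, -0.08416667, -0.02800000)
I·α + gyro = (-0.1100, -0.0800, -0.0900)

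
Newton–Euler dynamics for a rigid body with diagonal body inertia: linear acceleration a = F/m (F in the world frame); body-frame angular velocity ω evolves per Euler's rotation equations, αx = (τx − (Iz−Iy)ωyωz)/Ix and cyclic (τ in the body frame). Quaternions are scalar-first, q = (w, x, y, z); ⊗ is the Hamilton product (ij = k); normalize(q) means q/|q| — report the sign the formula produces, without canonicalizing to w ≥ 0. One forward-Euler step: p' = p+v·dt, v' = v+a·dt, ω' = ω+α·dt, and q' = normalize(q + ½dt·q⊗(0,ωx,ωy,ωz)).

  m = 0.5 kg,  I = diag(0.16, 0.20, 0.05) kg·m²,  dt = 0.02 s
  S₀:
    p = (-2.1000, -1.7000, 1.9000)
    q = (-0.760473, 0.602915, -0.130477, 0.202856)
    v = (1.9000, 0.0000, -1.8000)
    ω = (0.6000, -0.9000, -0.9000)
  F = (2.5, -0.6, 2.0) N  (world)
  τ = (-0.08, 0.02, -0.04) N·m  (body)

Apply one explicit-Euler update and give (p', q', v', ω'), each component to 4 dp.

a = F/m = (5.0000, -1.2000, 4.0000)
p + v·dt = (-2.0620, -1.7000, 1.8640)
v' = v + a·dt = (2.0000, -0.0240, -1.7200)
(τ − ω×Iω)/I = (0.2594, 0.3970, -0.3680)
new body rate ω' = (0.6052, -0.8921, -0.9074)
q⊗(0,ω) = (-0.2966079, -0.1562841, 1.3487628, 0.2200884)
q' = normalize(q + ½dt·q⊗(0,ω)) = (-0.7634, 0.6013, -0.1170, 0.2050)

p' = (-2.0620, -1.7000, 1.8640)
q' = (-0.7634, 0.6013, -0.1170, 0.2050)
v' = (2.0000, -0.0240, -1.7200)
ω' = (0.6052, -0.8921, -0.9074)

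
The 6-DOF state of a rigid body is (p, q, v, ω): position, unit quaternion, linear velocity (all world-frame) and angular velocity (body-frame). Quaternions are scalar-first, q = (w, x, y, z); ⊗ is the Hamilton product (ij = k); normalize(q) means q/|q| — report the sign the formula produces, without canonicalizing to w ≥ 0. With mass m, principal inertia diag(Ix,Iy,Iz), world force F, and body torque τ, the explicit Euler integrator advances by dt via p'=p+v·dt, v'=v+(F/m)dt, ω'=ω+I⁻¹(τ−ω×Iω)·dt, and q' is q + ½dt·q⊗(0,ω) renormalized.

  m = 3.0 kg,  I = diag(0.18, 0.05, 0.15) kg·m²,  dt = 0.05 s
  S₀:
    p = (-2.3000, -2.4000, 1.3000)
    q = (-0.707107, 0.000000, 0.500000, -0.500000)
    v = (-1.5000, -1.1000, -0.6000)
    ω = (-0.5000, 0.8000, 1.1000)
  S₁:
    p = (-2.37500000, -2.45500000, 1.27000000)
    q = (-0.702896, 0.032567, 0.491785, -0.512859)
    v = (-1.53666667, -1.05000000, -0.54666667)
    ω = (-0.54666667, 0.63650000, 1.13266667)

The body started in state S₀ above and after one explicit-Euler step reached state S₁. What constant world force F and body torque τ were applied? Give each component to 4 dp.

v₁ − v₀ = (-0.03666667, 0.05000000, 0.05333333)
F = m·Δv/dt = (-2.2000, 3.0000, 3.2000)
ω₁ − ω₀ = (-0.04666667, -0.16350000, 0.03266667)
ω₀×(Iω₀) = (0.0880, -0.0165, 0.0520)
I·α + gyro = (-0.0800, -0.1800, 0.1500)

F = (-2.2000, 3.0000, 3.2000)
τ = (-0.0800, -0.1800, 0.1500)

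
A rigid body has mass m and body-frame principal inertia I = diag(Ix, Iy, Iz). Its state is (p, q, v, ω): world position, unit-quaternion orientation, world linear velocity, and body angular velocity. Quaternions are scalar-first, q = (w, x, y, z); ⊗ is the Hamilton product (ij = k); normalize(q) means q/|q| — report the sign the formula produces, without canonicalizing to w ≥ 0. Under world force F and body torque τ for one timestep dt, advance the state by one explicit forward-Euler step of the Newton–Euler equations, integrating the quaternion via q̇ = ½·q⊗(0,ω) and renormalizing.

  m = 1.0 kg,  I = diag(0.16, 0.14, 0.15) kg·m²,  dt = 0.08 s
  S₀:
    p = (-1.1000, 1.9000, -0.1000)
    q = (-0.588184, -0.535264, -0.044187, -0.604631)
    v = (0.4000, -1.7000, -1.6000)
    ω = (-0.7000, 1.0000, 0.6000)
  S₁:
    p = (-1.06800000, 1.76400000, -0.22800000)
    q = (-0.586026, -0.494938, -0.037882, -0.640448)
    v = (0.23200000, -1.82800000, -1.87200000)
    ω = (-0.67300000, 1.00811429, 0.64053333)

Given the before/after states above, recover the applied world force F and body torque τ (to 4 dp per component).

F = (-2.1000, -1.6000, -3.4000)
τ = (0.0600, 0.0100, 0.0900)

v₁ − v₀ = (-0.16800000, -0.12800000, -0.27200000)
m·(v₁−v₀)/dt = (-2.1000, -1.6000, -3.4000)
Δω = ω₁−ω₀ = (0.02700000, 0.00811429, 0.04053333)
precession coupling = (0.0060, -0.0042, 0.0140)
I·α + gyro = (0.0600, 0.0100, 0.0900)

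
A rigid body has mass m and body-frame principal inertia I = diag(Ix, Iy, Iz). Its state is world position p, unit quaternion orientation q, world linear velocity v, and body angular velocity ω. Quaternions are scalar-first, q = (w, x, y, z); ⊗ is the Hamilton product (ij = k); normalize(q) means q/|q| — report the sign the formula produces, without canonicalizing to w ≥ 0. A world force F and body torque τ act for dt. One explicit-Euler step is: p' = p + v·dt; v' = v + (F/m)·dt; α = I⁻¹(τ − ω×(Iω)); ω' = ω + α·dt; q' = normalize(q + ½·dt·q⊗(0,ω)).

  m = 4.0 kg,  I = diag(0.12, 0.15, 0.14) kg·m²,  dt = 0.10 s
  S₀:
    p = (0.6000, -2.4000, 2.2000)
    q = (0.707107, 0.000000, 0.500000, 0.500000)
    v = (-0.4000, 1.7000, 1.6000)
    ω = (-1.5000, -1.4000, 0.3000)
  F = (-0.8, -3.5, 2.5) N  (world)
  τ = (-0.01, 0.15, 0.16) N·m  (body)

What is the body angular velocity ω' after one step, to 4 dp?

ω' = (-1.5118, -1.3060, 0.3693)

ω×(Iω) gyroscopic = (0.0042, 0.0090, 0.0630)
angular accel α = (-0.1183, 0.9400, 0.6929)
ω + α·dt = (-1.5118, -1.3060, 0.3693)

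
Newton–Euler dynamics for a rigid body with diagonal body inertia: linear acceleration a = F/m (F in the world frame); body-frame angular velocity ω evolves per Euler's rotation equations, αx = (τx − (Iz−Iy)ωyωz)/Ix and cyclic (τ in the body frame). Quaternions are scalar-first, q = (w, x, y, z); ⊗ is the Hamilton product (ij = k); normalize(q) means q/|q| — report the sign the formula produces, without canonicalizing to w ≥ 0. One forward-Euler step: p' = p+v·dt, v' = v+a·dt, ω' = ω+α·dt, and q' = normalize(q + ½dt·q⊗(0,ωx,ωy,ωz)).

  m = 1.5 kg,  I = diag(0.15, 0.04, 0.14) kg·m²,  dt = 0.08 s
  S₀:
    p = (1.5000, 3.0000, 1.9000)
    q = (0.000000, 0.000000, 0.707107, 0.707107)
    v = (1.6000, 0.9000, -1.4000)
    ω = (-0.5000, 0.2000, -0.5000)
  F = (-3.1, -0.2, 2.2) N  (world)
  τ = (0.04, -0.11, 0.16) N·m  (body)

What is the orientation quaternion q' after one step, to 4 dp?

Hamilton product q⊗(0,ω) = (0.2121321, -0.4949749, -0.3535535, 0.3535535)
q + ½dt·q⊗(0,ω), renormalized = (0.0085, -0.0198, 0.6927, 0.7209)

q' = (0.0085, -0.0198, 0.6927, 0.7209)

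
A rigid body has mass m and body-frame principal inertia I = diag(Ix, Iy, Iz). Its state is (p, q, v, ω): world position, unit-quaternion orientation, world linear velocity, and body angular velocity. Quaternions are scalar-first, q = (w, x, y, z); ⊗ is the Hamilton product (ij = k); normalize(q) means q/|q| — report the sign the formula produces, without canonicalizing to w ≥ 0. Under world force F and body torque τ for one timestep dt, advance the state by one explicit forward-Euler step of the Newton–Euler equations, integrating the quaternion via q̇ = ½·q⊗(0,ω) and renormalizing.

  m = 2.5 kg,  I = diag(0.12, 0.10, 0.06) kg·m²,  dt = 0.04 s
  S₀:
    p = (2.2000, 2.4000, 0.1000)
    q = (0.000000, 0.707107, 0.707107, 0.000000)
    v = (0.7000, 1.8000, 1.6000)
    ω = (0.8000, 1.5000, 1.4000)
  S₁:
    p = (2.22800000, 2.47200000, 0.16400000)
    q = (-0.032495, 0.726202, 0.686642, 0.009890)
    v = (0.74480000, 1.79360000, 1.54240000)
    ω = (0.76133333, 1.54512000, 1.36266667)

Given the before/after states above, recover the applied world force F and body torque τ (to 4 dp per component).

F = (2.8000, -0.4000, -3.6000)
τ = (-0.2000, 0.1800, -0.0800)

rate change Δω = (-0.03866667, 0.04512000, -0.03733333)
ω₀×(Iω₀) = (-0.0840, 0.0672, -0.0240)
I·α + gyro = (-0.2000, 0.1800, -0.0800)
velocity change Δv = (0.04480000, -0.00640000, -0.05760000)
F = m·Δv/dt = (2.8000, -0.4000, -3.6000)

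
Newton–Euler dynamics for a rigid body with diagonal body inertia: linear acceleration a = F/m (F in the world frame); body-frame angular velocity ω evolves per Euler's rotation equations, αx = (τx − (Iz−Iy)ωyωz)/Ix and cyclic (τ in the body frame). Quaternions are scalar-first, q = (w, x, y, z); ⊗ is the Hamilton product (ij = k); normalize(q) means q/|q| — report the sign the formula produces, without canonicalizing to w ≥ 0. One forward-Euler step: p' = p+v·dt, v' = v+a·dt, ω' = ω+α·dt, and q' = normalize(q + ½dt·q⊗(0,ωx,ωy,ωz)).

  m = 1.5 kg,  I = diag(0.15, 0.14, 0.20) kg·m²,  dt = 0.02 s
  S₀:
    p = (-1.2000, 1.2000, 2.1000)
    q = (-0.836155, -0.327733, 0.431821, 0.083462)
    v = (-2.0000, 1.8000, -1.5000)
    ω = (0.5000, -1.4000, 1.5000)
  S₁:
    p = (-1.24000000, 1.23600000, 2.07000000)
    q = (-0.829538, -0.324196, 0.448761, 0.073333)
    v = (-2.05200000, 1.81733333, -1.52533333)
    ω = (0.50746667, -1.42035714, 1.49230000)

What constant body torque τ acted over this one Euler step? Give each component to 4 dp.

rate change Δω = (0.00746667, -0.02035714, -0.00770000)
τ = I·(Δω/dt) + ω₀×(Iω₀) = (-0.0700, -0.1800, -0.0700)

τ = (-0.0700, -0.1800, -0.0700)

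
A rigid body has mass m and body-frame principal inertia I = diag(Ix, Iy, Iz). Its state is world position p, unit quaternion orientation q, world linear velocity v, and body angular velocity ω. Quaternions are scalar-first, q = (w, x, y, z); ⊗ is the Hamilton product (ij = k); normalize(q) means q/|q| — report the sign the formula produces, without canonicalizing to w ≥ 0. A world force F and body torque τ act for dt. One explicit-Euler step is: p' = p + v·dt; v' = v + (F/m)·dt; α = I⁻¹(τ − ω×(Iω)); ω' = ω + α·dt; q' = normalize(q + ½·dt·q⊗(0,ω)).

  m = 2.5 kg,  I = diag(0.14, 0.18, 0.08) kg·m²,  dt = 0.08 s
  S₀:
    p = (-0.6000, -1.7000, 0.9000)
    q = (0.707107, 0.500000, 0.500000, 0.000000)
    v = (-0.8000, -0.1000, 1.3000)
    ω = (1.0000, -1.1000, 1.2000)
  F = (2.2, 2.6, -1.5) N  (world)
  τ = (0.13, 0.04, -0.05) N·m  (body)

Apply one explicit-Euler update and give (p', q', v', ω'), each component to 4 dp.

angular accel α = (-0.0143, -0.1778, -0.0750)
ω' = ω + α·dt = (0.9989, -1.1142, 1.1940)
2q̇ = q⊗(0,ω) = (0.0500000, 1.3071070, -1.3778177, -0.2014716)
updated quaternion q' = (0.7070, 0.5507, 0.4436, -0.0080)
a = F/m = (0.8800, 1.0400, -0.6000)
new position p' = (-0.6640, -1.7080, 1.0040)
v + (F/m)dt = (-0.7296, -0.0168, 1.2520)

p' = (-0.6640, -1.7080, 1.0040)
q' = (0.7070, 0.5507, 0.4436, -0.0080)
v' = (-0.7296, -0.0168, 1.2520)
ω' = (0.9989, -1.1142, 1.1940)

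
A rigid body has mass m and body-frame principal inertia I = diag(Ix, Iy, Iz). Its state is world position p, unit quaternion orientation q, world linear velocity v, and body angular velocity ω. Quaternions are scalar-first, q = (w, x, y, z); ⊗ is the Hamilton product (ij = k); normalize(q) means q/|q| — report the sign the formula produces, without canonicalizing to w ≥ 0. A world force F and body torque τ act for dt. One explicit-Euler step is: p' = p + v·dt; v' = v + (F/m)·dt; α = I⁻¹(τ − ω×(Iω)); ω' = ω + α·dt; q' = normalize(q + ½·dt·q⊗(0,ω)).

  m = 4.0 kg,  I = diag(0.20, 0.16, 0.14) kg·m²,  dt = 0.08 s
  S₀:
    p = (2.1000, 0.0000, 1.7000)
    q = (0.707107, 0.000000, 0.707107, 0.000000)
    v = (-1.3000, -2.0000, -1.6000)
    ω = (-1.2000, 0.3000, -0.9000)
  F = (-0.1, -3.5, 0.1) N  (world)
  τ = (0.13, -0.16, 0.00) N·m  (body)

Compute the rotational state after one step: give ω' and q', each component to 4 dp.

ω' = (-1.1502, 0.1876, -0.9082)
q' = (0.6973, -0.0593, 0.7143, 0.0085)

precession coupling ω×(Iω) = (0.0054, 0.0648, 0.0144)
angular accel α = (0.6230, -1.4050, -0.1029)
ω' = ω + α·dt = (-1.1502, 0.1876, -0.9082)
2q̇ = q⊗(0,ω) = (-0.2121321, -1.4849247, 0.2121321, 0.2121321)
updated quaternion q' = (0.6973, -0.0593, 0.7143, 0.0085)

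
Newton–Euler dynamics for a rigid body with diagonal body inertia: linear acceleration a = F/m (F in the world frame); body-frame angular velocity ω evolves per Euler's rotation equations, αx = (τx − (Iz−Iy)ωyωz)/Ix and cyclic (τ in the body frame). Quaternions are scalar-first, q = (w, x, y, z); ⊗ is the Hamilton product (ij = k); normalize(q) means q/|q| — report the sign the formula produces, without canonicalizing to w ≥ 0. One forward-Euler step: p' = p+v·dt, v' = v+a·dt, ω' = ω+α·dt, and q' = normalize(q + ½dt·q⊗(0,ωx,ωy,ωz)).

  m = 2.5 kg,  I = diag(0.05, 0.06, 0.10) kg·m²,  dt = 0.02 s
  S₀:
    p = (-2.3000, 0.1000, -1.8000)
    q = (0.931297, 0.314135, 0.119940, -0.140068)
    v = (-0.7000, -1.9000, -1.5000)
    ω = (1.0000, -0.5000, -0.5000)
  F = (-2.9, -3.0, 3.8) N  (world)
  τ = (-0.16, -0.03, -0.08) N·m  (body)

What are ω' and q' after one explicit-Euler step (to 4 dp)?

ω×(Iω) gyroscopic = (0.0100, 0.0250, -0.0050)
(τ − ω×Iω)/I = (-3.4000, -0.9167, -0.7500)
ω' = ω + α·dt = (0.9320, -0.5183, -0.5150)
2q̇ = q⊗(0,ω) = (-0.3241990, 0.8012930, -0.4486490, -0.7426560)
updated quaternion q' = (0.9280, 0.3221, 0.1154, -0.1475)

ω' = (0.9320, -0.5183, -0.5150)
q' = (0.9280, 0.3221, 0.1154, -0.1475)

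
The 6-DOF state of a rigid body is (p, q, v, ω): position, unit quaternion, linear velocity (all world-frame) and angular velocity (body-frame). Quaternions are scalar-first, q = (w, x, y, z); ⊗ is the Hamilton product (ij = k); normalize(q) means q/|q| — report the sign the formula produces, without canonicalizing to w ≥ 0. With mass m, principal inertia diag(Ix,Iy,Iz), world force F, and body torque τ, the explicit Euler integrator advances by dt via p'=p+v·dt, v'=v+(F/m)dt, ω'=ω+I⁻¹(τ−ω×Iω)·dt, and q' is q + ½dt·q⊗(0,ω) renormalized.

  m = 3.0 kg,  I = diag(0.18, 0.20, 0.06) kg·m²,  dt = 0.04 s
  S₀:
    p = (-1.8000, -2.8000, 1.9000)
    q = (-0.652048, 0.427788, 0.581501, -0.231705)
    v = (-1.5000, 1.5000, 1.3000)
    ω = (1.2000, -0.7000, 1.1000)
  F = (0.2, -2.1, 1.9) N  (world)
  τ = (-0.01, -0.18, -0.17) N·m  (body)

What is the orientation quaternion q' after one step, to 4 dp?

q' = (-0.6487, 0.4214, 0.5753, -0.2658)

Hamilton product q⊗(0,ω) = (0.1485806, -0.3050000, -0.2921792, -1.7145056)
updated quaternion q' = (-0.6487, 0.4214, 0.5753, -0.2658)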